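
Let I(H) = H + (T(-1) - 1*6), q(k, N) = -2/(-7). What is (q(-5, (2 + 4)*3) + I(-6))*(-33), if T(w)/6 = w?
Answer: 4092/7 ≈ 584.57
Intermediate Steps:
T(w) = 6*w
q(k, N) = 2/7 (q(k, N) = -2*(-1/7) = 2/7)
I(H) = -12 + H (I(H) = H + (6*(-1) - 1*6) = H + (-6 - 6) = H - 12 = -12 + H)
(q(-5, (2 + 4)*3) + I(-6))*(-33) = (2/7 + (-12 - 6))*(-33) = (2/7 - 18)*(-33) = -124/7*(-33) = 4092/7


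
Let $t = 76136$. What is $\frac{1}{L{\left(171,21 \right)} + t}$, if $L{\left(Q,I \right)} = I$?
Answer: $\frac{1}{76157} \approx 1.3131 \cdot 10^{-5}$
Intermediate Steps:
$\frac{1}{L{\left(171,21 \right)} + t} = \frac{1}{21 + 76136} = \frac{1}{76157}$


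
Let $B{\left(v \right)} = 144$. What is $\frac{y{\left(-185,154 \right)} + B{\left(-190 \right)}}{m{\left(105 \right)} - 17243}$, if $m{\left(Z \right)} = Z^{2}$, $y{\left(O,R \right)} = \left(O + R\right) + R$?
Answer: $- \frac{267}{6218} \approx -0.04294$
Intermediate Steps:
$y{\left(O,R \right)} = O + 2 R$
$\frac{y{\left(-185,154 \right)} + B{\left(-190 \right)}}{m{\left(105 \right)} - 17243} = \frac{\left(-185 + 2 \cdot 154\right) + 144}{105^{2} - 17243} = \frac{\left(-185 + 308\right) + 144}{11025 - 17243} = \frac{123 + 144}{-6218} = 267 \left(- \frac{1}{6218}\right) = - \frac{267}{6218}$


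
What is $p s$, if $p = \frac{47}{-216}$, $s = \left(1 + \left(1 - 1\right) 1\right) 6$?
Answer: $- \frac{47}{36} \approx -1.3056$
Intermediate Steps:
$s = 6$ ($s = \left(1 + 0 \cdot 1\right) 6 = \left(1 + 0\right) 6 = 1 \cdot 6 = 6$)
$p = - \frac{47}{216}$ ($p = 47 \left(- \frac{1}{216}\right) = - \frac{47}{216} \approx -0.21759$)
$p s = \left(- \frac{47}{216}\right) 6 = - \frac{47}{36}$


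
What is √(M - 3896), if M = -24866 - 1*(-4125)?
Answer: I*√24637 ≈ 156.96*I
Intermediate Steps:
M = -20741 (M = -24866 + 4125 = -20741)
√(M - 3896) = √(-20741 - 3896) = √(-24637) = I*√24637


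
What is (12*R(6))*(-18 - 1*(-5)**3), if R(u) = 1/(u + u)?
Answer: 107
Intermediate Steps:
R(u) = 1/(2*u)
(12*R(6))*(-18 - 1*(-5)**3) = (12*((1/2)/6))*(-18 - 1*(-5)**3) = (12*((1/2)*(1/6)))*(-18 - 1*(-125)) = (12*(1/12))*(-18 + 125) = 1*107 = 107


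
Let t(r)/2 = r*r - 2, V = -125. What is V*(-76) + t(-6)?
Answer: 9568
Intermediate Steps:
t(r) = -4 + 2*r² (t(r) = 2*(r*r - 2) = 2*(r² - 2) = 2*(-2 + r²) = -4 + 2*r²)
V*(-76) + t(-6) = -125*(-76) + (-4 + 2*(-6)²) = 9500 + (-4 + 2*36) = 9500 + (-4 + 72) = 9500 + 68 = 9568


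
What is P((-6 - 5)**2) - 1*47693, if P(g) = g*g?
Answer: -33052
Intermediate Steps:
P(g) = g**2
P((-6 - 5)**2) - 1*47693 = ((-6 - 5)**2)**2 - 1*47693 = ((-11)**2)**2 - 47693 = 121**2 - 47693 = 14641 - 47693 = -33052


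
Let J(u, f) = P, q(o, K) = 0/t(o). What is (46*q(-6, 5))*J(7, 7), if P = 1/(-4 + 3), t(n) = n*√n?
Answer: 0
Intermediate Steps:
t(n) = n^(3/2)
q(o, K) = 0 (q(o, K) = 0/(o^(3/2)) = 0/o^(3/2) = 0)
P = -1 (P = 1/(-1) = -1)
J(u, f) = -1
(46*q(-6, 5))*J(7, 7) = (46*0)*(-1) = 0*(-1) = 0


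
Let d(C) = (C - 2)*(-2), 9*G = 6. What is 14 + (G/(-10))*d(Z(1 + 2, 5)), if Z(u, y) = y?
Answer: 72/5 ≈ 14.400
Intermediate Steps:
G = ⅔ (G = (⅑)*6 = ⅔ ≈ 0.66667)
d(C) = 4 - 2*C (d(C) = (-2 + C)*(-2) = 4 - 2*C)
14 + (G/(-10))*d(Z(1 + 2, 5)) = 14 + ((⅔)/(-10))*(4 - 2*5) = 14 + ((⅔)*(-⅒))*(4 - 10) = 14 - 1/15*(-6) = 14 + ⅖ = 72/5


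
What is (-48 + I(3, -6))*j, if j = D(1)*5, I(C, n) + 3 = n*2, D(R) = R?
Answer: -315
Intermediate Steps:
I(C, n) = -3 + 2*n (I(C, n) = -3 + n*2 = -3 + 2*n)
j = 5 (j = 1*5 = 5)
(-48 + I(3, -6))*j = (-48 + (-3 + 2*(-6)))*5 = (-48 + (-3 - 12))*5 = (-48 - 15)*5 = -63*5 = -315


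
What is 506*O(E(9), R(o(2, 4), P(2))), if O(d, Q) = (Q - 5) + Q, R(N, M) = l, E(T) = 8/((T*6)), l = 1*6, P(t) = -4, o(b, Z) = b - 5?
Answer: 3542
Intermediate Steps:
o(b, Z) = -5 + b
l = 6
E(T) = 4/(3*T) (E(T) = 8/((6*T)) = 8*(1/(6*T)) = 4/(3*T))
R(N, M) = 6
O(d, Q) = -5 + 2*Q (O(d, Q) = (-5 + Q) + Q = -5 + 2*Q)
506*O(E(9), R(o(2, 4), P(2))) = 506*(-5 + 2*6) = 506*(-5 + 12) = 506*7 = 3542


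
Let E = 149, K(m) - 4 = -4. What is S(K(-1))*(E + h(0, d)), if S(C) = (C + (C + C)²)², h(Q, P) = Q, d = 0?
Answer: 0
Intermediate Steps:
K(m) = 0 (K(m) = 4 - 4 = 0)
S(C) = (C + 4*C²)² (S(C) = (C + (2*C)²)² = (C + 4*C²)²)
S(K(-1))*(E + h(0, d)) = (0²*(1 + 4*0)²)*(149 + 0) = (0*(1 + 0)²)*149 = (0*1²)*149 = (0*1)*149 = 0*149 = 0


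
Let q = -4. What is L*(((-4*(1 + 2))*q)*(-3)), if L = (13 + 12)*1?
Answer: -3600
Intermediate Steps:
L = 25 (L = 25*1 = 25)
L*(((-4*(1 + 2))*q)*(-3)) = 25*((-4*(1 + 2)*(-4))*(-3)) = 25*((-4*3*(-4))*(-3)) = 25*(-12*(-4)*(-3)) = 25*(48*(-3)) = 25*(-144) = -3600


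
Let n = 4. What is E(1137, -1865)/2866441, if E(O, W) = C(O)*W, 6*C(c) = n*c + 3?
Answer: -2829205/5732882 ≈ -0.49351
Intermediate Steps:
C(c) = ½ + 2*c/3 (C(c) = (4*c + 3)/6 = (3 + 4*c)/6 = ½ + 2*c/3)
E(O, W) = W*(½ + 2*O/3) (E(O, W) = (½ + 2*O/3)*W = W*(½ + 2*O/3))
E(1137, -1865)/2866441 = ((⅙)*(-1865)*(3 + 4*1137))/2866441 = ((⅙)*(-1865)*(3 + 4548))*(1/2866441) = ((⅙)*(-1865)*4551)*(1/2866441) = -2829205/2*1/2866441 = -2829205/5732882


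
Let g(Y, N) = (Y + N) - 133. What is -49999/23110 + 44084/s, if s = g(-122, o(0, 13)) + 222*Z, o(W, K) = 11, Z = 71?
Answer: 121448379/179310490 ≈ 0.67731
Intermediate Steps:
g(Y, N) = -133 + N + Y (g(Y, N) = (N + Y) - 133 = -133 + N + Y)
s = 15518 (s = (-133 + 11 - 122) + 222*71 = -244 + 15762 = 15518)
-49999/23110 + 44084/s = -49999/23110 + 44084/15518 = -49999*1/23110 + 44084*(1/15518) = -49999/23110 + 22042/7759 = 121448379/179310490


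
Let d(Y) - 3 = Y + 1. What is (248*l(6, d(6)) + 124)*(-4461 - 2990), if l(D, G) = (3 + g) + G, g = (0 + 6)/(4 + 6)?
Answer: -130273284/5 ≈ -2.6055e+7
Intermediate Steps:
g = ⅗ (g = 6/10 = 6*(⅒) = ⅗ ≈ 0.60000)
d(Y) = 4 + Y (d(Y) = 3 + (Y + 1) = 3 + (1 + Y) = 4 + Y)
l(D, G) = 18/5 + G (l(D, G) = (3 + ⅗) + G = 18/5 + G)
(248*l(6, d(6)) + 124)*(-4461 - 2990) = (248*(18/5 + (4 + 6)) + 124)*(-4461 - 2990) = (248*(18/5 + 10) + 124)*(-7451) = (248*(68/5) + 124)*(-7451) = (16864/5 + 124)*(-7451) = (17484/5)*(-7451) = -130273284/5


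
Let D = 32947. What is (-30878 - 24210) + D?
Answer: -22141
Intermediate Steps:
(-30878 - 24210) + D = (-30878 - 24210) + 32947 = -55088 + 32947 = -22141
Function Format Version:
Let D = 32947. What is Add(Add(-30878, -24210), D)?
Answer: -22141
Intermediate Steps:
Add(Add(-30878, -24210), D) = Add(Add(-30878, -24210), 32947) = Add(-55088, 32947) = -22141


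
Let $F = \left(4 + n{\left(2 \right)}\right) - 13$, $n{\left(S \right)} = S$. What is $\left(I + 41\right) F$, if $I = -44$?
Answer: $21$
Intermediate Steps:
$F = -7$ ($F = \left(4 + 2\right) - 13 = 6 - 13 = -7$)
$\left(I + 41\right) F = \left(-44 + 41\right) \left(-7\right) = \left(-3\right) \left(-7\right) = 21$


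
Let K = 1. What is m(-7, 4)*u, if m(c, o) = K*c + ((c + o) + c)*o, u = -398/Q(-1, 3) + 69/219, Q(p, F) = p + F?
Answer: 681688/73 ≈ 9338.2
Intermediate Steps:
Q(p, F) = F + p
u = -14504/73 (u = -398/(3 - 1) + 69/219 = -398/2 + 69*(1/219) = -398*1/2 + 23/73 = -199 + 23/73 = -14504/73 ≈ -198.68)
m(c, o) = c + o*(o + 2*c) (m(c, o) = 1*c + ((c + o) + c)*o = c + (o + 2*c)*o = c + o*(o + 2*c))
m(-7, 4)*u = (-7 + 4**2 + 2*(-7)*4)*(-14504/73) = (-7 + 16 - 56)*(-14504/73) = -47*(-14504/73) = 681688/73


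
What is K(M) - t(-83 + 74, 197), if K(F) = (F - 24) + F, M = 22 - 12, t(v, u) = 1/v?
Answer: -35/9 ≈ -3.8889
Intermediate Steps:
M = 10
K(F) = -24 + 2*F (K(F) = (-24 + F) + F = -24 + 2*F)
K(M) - t(-83 + 74, 197) = (-24 + 2*10) - 1/(-83 + 74) = (-24 + 20) - 1/(-9) = -4 - 1*(-1/9) = -4 + 1/9 = -35/9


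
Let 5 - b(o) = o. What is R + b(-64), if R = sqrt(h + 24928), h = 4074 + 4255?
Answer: 69 + sqrt(33257) ≈ 251.36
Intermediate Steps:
b(o) = 5 - o
h = 8329
R = sqrt(33257) (R = sqrt(8329 + 24928) = sqrt(33257) ≈ 182.36)
R + b(-64) = sqrt(33257) + (5 - 1*(-64)) = sqrt(33257) + (5 + 64) = sqrt(33257) + 69 = 69 + sqrt(33257)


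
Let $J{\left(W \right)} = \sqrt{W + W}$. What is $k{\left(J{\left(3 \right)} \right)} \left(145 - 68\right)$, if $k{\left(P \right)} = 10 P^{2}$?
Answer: $4620$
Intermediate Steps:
$J{\left(W \right)} = \sqrt{2} \sqrt{W}$ ($J{\left(W \right)} = \sqrt{2 W} = \sqrt{2} \sqrt{W}$)
$k{\left(J{\left(3 \right)} \right)} \left(145 - 68\right) = 10 \left(\sqrt{2} \sqrt{3}\right)^{2} \left(145 - 68\right) = 10 \left(\sqrt{6}\right)^{2} \cdot 77 = 10 \cdot 6 \cdot 77 = 60 \cdot 77 = 4620$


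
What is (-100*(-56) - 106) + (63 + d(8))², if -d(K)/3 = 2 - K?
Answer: 12055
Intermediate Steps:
d(K) = -6 + 3*K (d(K) = -3*(2 - K) = -6 + 3*K)
(-100*(-56) - 106) + (63 + d(8))² = (-100*(-56) - 106) + (63 + (-6 + 3*8))² = (5600 - 106) + (63 + (-6 + 24))² = 5494 + (63 + 18)² = 5494 + 81² = 5494 + 6561 = 12055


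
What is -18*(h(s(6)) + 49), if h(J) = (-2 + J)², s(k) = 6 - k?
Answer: -954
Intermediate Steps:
-18*(h(s(6)) + 49) = -18*((-2 + (6 - 1*6))² + 49) = -18*((-2 + (6 - 6))² + 49) = -18*((-2 + 0)² + 49) = -18*((-2)² + 49) = -18*(4 + 49) = -18*53 = -954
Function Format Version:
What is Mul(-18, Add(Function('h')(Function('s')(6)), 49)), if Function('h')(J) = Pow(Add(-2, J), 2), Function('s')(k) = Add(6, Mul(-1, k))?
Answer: -954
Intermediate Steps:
Mul(-18, Add(Function('h')(Function('s')(6)), 49)) = Mul(-18, Add(Pow(Add(-2, Add(6, Mul(-1, 6))), 2), 49)) = Mul(-18, Add(Pow(Add(-2, Add(6, -6)), 2), 49)) = Mul(-18, Add(Pow(Add(-2, 0), 2), 49)) = Mul(-18, Add(Pow(-2, 2), 49)) = Mul(-18, Add(4, 49)) = Mul(-18, 53) = -954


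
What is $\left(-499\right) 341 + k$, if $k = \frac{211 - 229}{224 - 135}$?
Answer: $- \frac{15144169}{89} \approx -1.7016 \cdot 10^{5}$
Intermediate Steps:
$k = - \frac{18}{89} \approx -0.20225$
$\left(-499\right) 341 + k = \left(-499\right) 341 - \frac{18}{89} = -170159 - \frac{18}{89} = - \frac{15144169}{89}$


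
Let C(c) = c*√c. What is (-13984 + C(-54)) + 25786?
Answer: 11802 - 162*I*√6 ≈ 11802.0 - 396.82*I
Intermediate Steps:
C(c) = c^(3/2)
(-13984 + C(-54)) + 25786 = (-13984 + (-54)^(3/2)) + 25786 = (-13984 - 162*I*√6) + 25786 = 11802 - 162*I*√6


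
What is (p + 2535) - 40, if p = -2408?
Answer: 87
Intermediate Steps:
(p + 2535) - 40 = (-2408 + 2535) - 40 = 127 - 40 = 87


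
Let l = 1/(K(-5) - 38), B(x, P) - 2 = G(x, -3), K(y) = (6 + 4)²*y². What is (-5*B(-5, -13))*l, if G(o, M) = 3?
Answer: -25/2462 ≈ -0.010154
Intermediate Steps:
K(y) = 100*y² (K(y) = 10²*y² = 100*y²)
B(x, P) = 5 (B(x, P) = 2 + 3 = 5)
l = 1/2462 (l = 1/(100*(-5)² - 38) = 1/(100*25 - 38) = 1/(2500 - 38) = 1/2462 ≈ 0.00040617)
(-5*B(-5, -13))*l = -5*5*(1/2462) = -25*1/2462 = -25/2462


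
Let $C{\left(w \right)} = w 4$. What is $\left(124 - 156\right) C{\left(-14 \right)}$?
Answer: $1792$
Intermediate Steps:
$C{\left(w \right)} = 4 w$
$\left(124 - 156\right) C{\left(-14 \right)} = \left(124 - 156\right) 4 \left(-14\right) = \left(-32\right) \left(-56\right) = 1792$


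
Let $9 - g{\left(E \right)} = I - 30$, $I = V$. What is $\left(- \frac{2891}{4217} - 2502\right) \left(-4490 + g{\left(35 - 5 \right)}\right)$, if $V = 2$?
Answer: $\frac{46996182725}{4217} \approx 1.1144 \cdot 10^{7}$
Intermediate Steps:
$I = 2$
$g{\left(E \right)} = 37$ ($g{\left(E \right)} = 9 - \left(2 - 30\right) = 9 - -28 = 9 + 28 = 37$)
$\left(- \frac{2891}{4217} - 2502\right) \left(-4490 + g{\left(35 - 5 \right)}\right) = \left(- \frac{2891}{4217} - 2502\right) \left(-4490 + 37\right) = \left(\left(-2891\right) \frac{1}{4217} - 2502\right) \left(-4453\right) = \left(- \frac{2891}{4217} - 2502\right) \left(-4453\right) = \left(- \frac{10553825}{4217}\right) \left(-4453\right) = \frac{46996182725}{4217}$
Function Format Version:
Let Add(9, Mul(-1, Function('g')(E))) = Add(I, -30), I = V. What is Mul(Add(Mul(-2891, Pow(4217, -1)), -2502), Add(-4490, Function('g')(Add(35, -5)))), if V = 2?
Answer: Rational(46996182725, 4217) ≈ 1.1144e+7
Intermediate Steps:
I = 2
Function('g')(E) = 37 (Function('g')(E) = Add(9, Mul(-1, Add(2, -30))) = Add(9, Mul(-1, -28)) = Add(9, 28) = 37)
Mul(Add(Mul(-2891, Pow(4217, -1)), -2502), Add(-4490, Function('g')(Add(35, -5)))) = Mul(Add(Mul(-2891, Pow(4217, -1)), -2502), Add(-4490, 37)) = Mul(Add(Mul(-2891, Rational(1, 4217)), -2502), -4453) = Mul(Add(Rational(-2891, 4217), -2502), -4453) = Mul(Rational(-10553825, 4217), -4453) = Rational(46996182725, 4217)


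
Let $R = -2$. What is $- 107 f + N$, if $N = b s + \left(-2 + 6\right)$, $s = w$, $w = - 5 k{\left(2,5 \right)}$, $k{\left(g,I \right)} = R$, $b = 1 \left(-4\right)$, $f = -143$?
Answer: $15265$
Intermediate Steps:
$b = -4$
$k{\left(g,I \right)} = -2$
$w = 10$ ($w = \left(-5\right) \left(-2\right) = 10$)
$s = 10$
$N = -36$ ($N = \left(-4\right) 10 + \left(-2 + 6\right) = -40 + 4 = -36$)
$- 107 f + N = \left(-107\right) \left(-143\right) - 36 = 15301 - 36 = 15265$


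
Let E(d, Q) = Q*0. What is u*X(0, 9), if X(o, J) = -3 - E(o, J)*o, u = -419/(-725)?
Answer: -1257/725 ≈ -1.7338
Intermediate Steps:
E(d, Q) = 0
u = 419/725 (u = -419*(-1/725) = 419/725 ≈ 0.57793)
X(o, J) = -3 (X(o, J) = -3 - 0*o = -3 - 1*0 = -3 + 0 = -3)
u*X(0, 9) = (419/725)*(-3) = -1257/725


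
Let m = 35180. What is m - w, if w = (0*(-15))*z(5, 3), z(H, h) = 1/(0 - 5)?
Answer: 35180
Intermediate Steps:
z(H, h) = -⅕ (z(H, h) = 1/(-5) = -⅕)
w = 0 (w = (0*(-15))*(-⅕) = 0*(-⅕) = 0)
m - w = 35180 - 1*0 = 35180 + 0 = 35180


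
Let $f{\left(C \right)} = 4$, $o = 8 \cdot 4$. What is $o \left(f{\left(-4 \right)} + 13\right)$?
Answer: $544$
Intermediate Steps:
$o = 32$
$o \left(f{\left(-4 \right)} + 13\right) = 32 \left(4 + 13\right) = 32 \cdot 17 = 544$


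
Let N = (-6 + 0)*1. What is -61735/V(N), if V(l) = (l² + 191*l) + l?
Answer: 61735/1116 ≈ 55.318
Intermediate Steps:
N = -6 (N = -6*1 = -6)
V(l) = l² + 192*l
-61735/V(N) = -61735*(-1/(6*(192 - 6))) = -61735/((-6*186)) = -61735/(-1116) = -61735*(-1/1116) = 61735/1116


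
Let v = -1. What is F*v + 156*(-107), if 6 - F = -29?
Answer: -16727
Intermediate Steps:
F = 35 (F = 6 - 1*(-29) = 6 + 29 = 35)
F*v + 156*(-107) = 35*(-1) + 156*(-107) = -35 - 16692 = -16727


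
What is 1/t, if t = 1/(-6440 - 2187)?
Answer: -8627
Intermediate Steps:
t = -1/8627 (t = 1/(-8627) = -1/8627 ≈ -0.00011592)
1/t = 1/(-1/8627) = -8627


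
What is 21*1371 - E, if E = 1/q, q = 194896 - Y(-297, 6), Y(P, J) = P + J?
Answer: 5619628916/195187 ≈ 28791.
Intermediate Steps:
Y(P, J) = J + P
q = 195187 (q = 194896 - (6 - 297) = 194896 - 1*(-291) = 194896 + 291 = 195187)
E = 1/195187 ≈ 5.1233e-6
21*1371 - E = 21*1371 - 1*1/195187 = 28791 - 1/195187 = 5619628916/195187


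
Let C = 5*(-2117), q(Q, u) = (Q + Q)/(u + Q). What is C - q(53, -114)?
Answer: -645579/61 ≈ -10583.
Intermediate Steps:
q(Q, u) = 2*Q/(Q + u) (q(Q, u) = (2*Q)/(Q + u) = 2*Q/(Q + u))
C = -10585
C - q(53, -114) = -10585 - 2*53/(53 - 114) = -10585 - 2*53/(-61) = -10585 - 2*53*(-1)/61 = -10585 - 1*(-106/61) = -10585 + 106/61 = -645579/61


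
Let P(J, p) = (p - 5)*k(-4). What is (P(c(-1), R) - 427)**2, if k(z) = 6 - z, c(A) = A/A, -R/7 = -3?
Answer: 71289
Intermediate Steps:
R = 21 (R = -7*(-3) = 21)
c(A) = 1
P(J, p) = -50 + 10*p (P(J, p) = (p - 5)*(6 - 1*(-4)) = (-5 + p)*(6 + 4) = (-5 + p)*10 = -50 + 10*p)
(P(c(-1), R) - 427)**2 = ((-50 + 10*21) - 427)**2 = ((-50 + 210) - 427)**2 = (160 - 427)**2 = (-267)**2 = 71289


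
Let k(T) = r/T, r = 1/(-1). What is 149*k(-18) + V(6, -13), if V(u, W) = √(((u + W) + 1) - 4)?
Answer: 149/18 + I*√10 ≈ 8.2778 + 3.1623*I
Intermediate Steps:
r = -1
k(T) = -1/T
V(u, W) = √(-3 + W + u) (V(u, W) = √(((W + u) + 1) - 4) = √((1 + W + u) - 4) = √(-3 + W + u))
149*k(-18) + V(6, -13) = 149*(-1/(-18)) + √(-3 - 13 + 6) = 149*(-1*(-1/18)) + √(-10) = 149*(1/18) + I*√10 = 149/18 + I*√10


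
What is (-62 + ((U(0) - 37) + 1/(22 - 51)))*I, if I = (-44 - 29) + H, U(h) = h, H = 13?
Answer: 172320/29 ≈ 5942.1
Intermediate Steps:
I = -60 (I = (-44 - 29) + 13 = -73 + 13 = -60)
(-62 + ((U(0) - 37) + 1/(22 - 51)))*I = (-62 + ((0 - 37) + 1/(22 - 51)))*(-60) = (-62 + (-37 + 1/(-29)))*(-60) = (-62 + (-37 - 1/29))*(-60) = (-62 - 1074/29)*(-60) = -2872/29*(-60) = 172320/29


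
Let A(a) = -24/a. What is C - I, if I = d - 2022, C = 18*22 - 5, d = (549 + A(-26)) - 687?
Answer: 33151/13 ≈ 2550.1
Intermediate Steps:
d = -1782/13 (d = (549 - 24/(-26)) - 687 = (549 - 24*(-1/26)) - 687 = (549 + 12/13) - 687 = 7149/13 - 687 = -1782/13 ≈ -137.08)
C = 391 (C = 396 - 5 = 391)
I = -28068/13 (I = -1782/13 - 2022 = -28068/13 ≈ -2159.1)
C - I = 391 - 1*(-28068/13) = 391 + 28068/13 = 33151/13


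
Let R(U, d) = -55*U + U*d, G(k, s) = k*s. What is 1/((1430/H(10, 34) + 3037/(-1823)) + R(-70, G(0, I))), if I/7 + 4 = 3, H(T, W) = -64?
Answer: 58336/223192971 ≈ 0.00026137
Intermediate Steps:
I = -7 (I = -28 + 7*3 = -28 + 21 = -7)
1/((1430/H(10, 34) + 3037/(-1823)) + R(-70, G(0, I))) = 1/((1430/(-64) + 3037/(-1823)) - 70*(-55 + 0*(-7))) = 1/((1430*(-1/64) + 3037*(-1/1823)) - 70*(-55 + 0)) = 1/((-715/32 - 3037/1823) - 70*(-55)) = 1/(-1400629/58336 + 3850) = 1/(223192971/58336) = 58336/223192971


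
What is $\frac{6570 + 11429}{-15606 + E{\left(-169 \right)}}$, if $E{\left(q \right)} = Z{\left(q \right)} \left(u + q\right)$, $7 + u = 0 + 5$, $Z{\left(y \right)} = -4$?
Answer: $- \frac{17999}{14922} \approx -1.2062$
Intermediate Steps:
$u = -2$ ($u = -7 + \left(0 + 5\right) = -7 + 5 = -2$)
$E{\left(q \right)} = 8 - 4 q$ ($E{\left(q \right)} = - 4 \left(-2 + q\right) = 8 - 4 q$)
$\frac{6570 + 11429}{-15606 + E{\left(-169 \right)}} = \frac{6570 + 11429}{-15606 + \left(8 - -676\right)} = \frac{17999}{-15606 + \left(8 + 676\right)} = \frac{17999}{-15606 + 684} = \frac{17999}{-14922} = 17999 \left(- \frac{1}{14922}\right) = - \frac{17999}{14922}$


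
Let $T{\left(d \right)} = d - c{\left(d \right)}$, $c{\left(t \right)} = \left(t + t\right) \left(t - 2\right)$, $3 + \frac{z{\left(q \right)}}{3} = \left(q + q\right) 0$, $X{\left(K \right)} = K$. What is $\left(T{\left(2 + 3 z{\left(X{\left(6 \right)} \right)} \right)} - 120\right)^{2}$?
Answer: $2235025$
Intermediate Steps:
$z{\left(q \right)} = -9$ ($z{\left(q \right)} = -9 + 3 \left(q + q\right) 0 = -9 + 3 \cdot 2 q 0 = -9 + 3 \cdot 0 = -9 + 0 = -9$)
$c{\left(t \right)} = 2 t \left(-2 + t\right)$
$T{\left(d \right)} = d - 2 d \left(-2 + d\right)$
$\left(T{\left(2 + 3 z{\left(X{\left(6 \right)} \right)} \right)} - 120\right)^{2} = \left(\left(2 + 3 \left(-9\right)\right) \left(5 - 2 \left(2 + 3 \left(-9\right)\right)\right) - 120\right)^{2} = \left(\left(2 - 27\right) \left(5 - 2 \left(2 - 27\right)\right) - 120\right)^{2} = \left(- 25 \left(5 - -50\right) - 120\right)^{2} = \left(- 25 \left(5 + 50\right) - 120\right)^{2} = \left(\left(-25\right) 55 - 120\right)^{2} = \left(-1375 - 120\right)^{2} = \left(-1495\right)^{2} = 2235025$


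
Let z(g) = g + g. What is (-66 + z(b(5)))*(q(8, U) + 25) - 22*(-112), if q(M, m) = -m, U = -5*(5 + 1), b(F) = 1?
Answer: -1056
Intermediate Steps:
U = -30 (U = -5*6 = -30)
z(g) = 2*g
(-66 + z(b(5)))*(q(8, U) + 25) - 22*(-112) = (-66 + 2*1)*(-1*(-30) + 25) - 22*(-112) = (-66 + 2)*(30 + 25) + 2464 = -64*55 + 2464 = -3520 + 2464 = -1056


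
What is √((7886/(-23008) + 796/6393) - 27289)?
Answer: I*√9225252604868874441/18386268 ≈ 165.19*I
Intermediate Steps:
√((7886/(-23008) + 796/6393) - 27289) = √((7886*(-1/23008) + 796*(1/6393)) - 27289) = √((-3943/11504 + 796/6393) - 27289) = √(-16050415/73545072 - 27289) = √(-2006987520223/73545072) = I*√9225252604868874441/18386268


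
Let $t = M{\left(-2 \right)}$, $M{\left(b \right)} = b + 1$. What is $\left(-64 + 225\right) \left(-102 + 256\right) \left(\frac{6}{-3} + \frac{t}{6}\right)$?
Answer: $- \frac{161161}{3} \approx -53720.0$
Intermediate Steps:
$M{\left(b \right)} = 1 + b$
$t = -1$ ($t = 1 - 2 = -1$)
$\left(-64 + 225\right) \left(-102 + 256\right) \left(\frac{6}{-3} + \frac{t}{6}\right) = \left(-64 + 225\right) \left(-102 + 256\right) \left(\frac{6}{-3} - \frac{1}{6}\right) = 161 \cdot 154 \left(6 \left(- \frac{1}{3}\right) - \frac{1}{6}\right) = 24794 \left(-2 - \frac{1}{6}\right) = 24794 \left(- \frac{13}{6}\right) = - \frac{161161}{3}$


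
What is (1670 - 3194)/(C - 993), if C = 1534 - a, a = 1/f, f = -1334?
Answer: -677672/240565 ≈ -2.8170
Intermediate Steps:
a = -1/1334 (a = 1/(-1334) = -1/1334 ≈ -0.00074963)
C = 2046357/1334 (C = 1534 - 1*(-1/1334) = 1534 + 1/1334 = 2046357/1334 ≈ 1534.0)
(1670 - 3194)/(C - 993) = (1670 - 3194)/(2046357/1334 - 993) = -1524/721695/1334 = -1524*1334/721695 = -677672/240565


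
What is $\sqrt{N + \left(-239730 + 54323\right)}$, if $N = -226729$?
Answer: $2 i \sqrt{103034} \approx 641.98 i$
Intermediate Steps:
$\sqrt{N + \left(-239730 + 54323\right)} = \sqrt{-226729 + \left(-239730 + 54323\right)} = \sqrt{-226729 - 185407} = \sqrt{-412136} = 2 i \sqrt{103034}$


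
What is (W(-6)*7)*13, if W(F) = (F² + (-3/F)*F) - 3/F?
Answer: 6097/2 ≈ 3048.5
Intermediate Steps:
W(F) = -3 + F² - 3/F (W(F) = (F² - 3) - 3/F = (-3 + F²) - 3/F = -3 + F² - 3/F)
(W(-6)*7)*13 = ((-3 + (-6)² - 3/(-6))*7)*13 = ((-3 + 36 - 3*(-⅙))*7)*13 = ((-3 + 36 + ½)*7)*13 = ((67/2)*7)*13 = (469/2)*13 = 6097/2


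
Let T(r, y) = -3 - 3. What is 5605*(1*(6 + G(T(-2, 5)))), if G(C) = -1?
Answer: 28025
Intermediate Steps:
T(r, y) = -6
5605*(1*(6 + G(T(-2, 5)))) = 5605*(1*(6 - 1)) = 5605*(1*5) = 5605*5 = 28025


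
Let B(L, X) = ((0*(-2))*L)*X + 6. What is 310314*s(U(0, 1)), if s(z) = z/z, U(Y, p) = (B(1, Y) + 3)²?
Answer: 310314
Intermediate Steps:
B(L, X) = 6 (B(L, X) = (0*L)*X + 6 = 0*X + 6 = 0 + 6 = 6)
U(Y, p) = 81 (U(Y, p) = (6 + 3)² = 9² = 81)
s(z) = 1
310314*s(U(0, 1)) = 310314*1 = 310314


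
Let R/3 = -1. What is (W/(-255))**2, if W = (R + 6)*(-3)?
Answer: 9/7225 ≈ 0.0012457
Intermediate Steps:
R = -3 (R = 3*(-1) = -3)
W = -9 (W = (-3 + 6)*(-3) = 3*(-3) = -9)
(W/(-255))**2 = (-9/(-255))**2 = (-9*(-1/255))**2 = (3/85)**2 = 9/7225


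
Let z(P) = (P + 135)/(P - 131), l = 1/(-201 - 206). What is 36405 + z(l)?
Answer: 970493423/26659 ≈ 36404.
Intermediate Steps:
l = -1/407 (l = 1/(-407) = -1/407 ≈ -0.0024570)
z(P) = (135 + P)/(-131 + P)
36405 + z(l) = 36405 + (135 - 1/407)/(-131 - 1/407) = 36405 + (54944/407)/(-53318/407) = 36405 - 407/53318*54944/407 = 36405 - 27472/26659 = 970493423/26659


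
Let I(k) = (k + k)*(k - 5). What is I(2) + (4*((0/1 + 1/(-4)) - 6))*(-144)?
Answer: 3588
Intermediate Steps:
I(k) = 2*k*(-5 + k) (I(k) = (2*k)*(-5 + k) = 2*k*(-5 + k))
I(2) + (4*((0/1 + 1/(-4)) - 6))*(-144) = 2*2*(-5 + 2) + (4*((0/1 + 1/(-4)) - 6))*(-144) = 2*2*(-3) + (4*((0*1 + 1*(-¼)) - 6))*(-144) = -12 + (4*((0 - ¼) - 6))*(-144) = -12 + (4*(-¼ - 6))*(-144) = -12 + (4*(-25/4))*(-144) = -12 - 25*(-144) = -12 + 3600 = 3588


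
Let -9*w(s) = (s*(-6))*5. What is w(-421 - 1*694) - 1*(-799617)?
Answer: 2387701/3 ≈ 7.9590e+5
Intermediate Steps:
w(s) = 10*s/3 (w(s) = -s*(-6)*5/9 = -(-6*s)*5/9 = -(-10)*s/3 = 10*s/3)
w(-421 - 1*694) - 1*(-799617) = 10*(-421 - 1*694)/3 - 1*(-799617) = 10*(-421 - 694)/3 + 799617 = (10/3)*(-1115) + 799617 = -11150/3 + 799617 = 2387701/3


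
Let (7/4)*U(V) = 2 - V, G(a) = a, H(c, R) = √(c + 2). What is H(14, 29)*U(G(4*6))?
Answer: -352/7 ≈ -50.286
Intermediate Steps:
H(c, R) = √(2 + c)
U(V) = 8/7 - 4*V/7 (U(V) = 4*(2 - V)/7 = 8/7 - 4*V/7)
H(14, 29)*U(G(4*6)) = √(2 + 14)*(8/7 - 16*6/7) = √16*(8/7 - 4/7*24) = 4*(8/7 - 96/7) = 4*(-88/7) = -352/7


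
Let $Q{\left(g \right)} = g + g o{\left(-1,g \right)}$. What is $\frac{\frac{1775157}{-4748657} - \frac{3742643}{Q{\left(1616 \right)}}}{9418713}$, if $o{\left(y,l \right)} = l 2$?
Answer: $- \frac{27046885331347}{233673479727292720848} \approx -1.1575 \cdot 10^{-7}$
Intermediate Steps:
$o{\left(y,l \right)} = 2 l$
$Q{\left(g \right)} = g + 2 g^{2}$ ($Q{\left(g \right)} = g + g 2 g = g + 2 g^{2}$)
$\frac{\frac{1775157}{-4748657} - \frac{3742643}{Q{\left(1616 \right)}}}{9418713} = \frac{\frac{1775157}{-4748657} - \frac{3742643}{1616 \left(1 + 2 \cdot 1616\right)}}{9418713} = \left(1775157 \left(- \frac{1}{4748657}\right) - \frac{3742643}{1616 \left(1 + 3232\right)}\right) \frac{1}{9418713} = \left(- \frac{1775157}{4748657} - \frac{3742643}{1616 \cdot 3233}\right) \frac{1}{9418713} = \left(- \frac{1775157}{4748657} - \frac{3742643}{5224528}\right) \frac{1}{9418713} = \left(- \frac{27046885331347}{24809491458896}\right) \frac{1}{9418713} = - \frac{27046885331347}{233673479727292720848}$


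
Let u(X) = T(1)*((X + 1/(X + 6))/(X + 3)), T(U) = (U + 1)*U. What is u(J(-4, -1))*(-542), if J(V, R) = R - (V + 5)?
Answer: 1897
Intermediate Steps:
J(V, R) = -5 + R - V (J(V, R) = R - (5 + V) = R + (-5 - V) = -5 + R - V)
T(U) = U*(1 + U) (T(U) = (1 + U)*U = U*(1 + U))
u(X) = 2*(X + 1/(6 + X))/(3 + X) (u(X) = (1*(1 + 1))*((X + 1/(X + 6))/(X + 3)) = (1*2)*((X + 1/(6 + X))/(3 + X)) = 2*((X + 1/(6 + X))/(3 + X)) = 2*(X + 1/(6 + X))/(3 + X))
u(J(-4, -1))*(-542) = (2*(1 + (-5 - 1 - 1*(-4))**2 + 6*(-5 - 1 - 1*(-4)))/(18 + (-5 - 1 - 1*(-4))**2 + 9*(-5 - 1 - 1*(-4))))*(-542) = (2*(1 + (-5 - 1 + 4)**2 + 6*(-5 - 1 + 4))/(18 + (-5 - 1 + 4)**2 + 9*(-5 - 1 + 4)))*(-542) = (2*(1 + (-2)**2 + 6*(-2))/(18 + (-2)**2 + 9*(-2)))*(-542) = (2*(1 + 4 - 12)/(18 + 4 - 18))*(-542) = (2*(-7)/4)*(-542) = (2*(1/4)*(-7))*(-542) = -7/2*(-542) = 1897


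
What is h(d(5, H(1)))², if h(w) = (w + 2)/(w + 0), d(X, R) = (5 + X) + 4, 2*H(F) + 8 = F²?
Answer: 64/49 ≈ 1.3061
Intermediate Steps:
H(F) = -4 + F²/2
d(X, R) = 9 + X
h(w) = (2 + w)/w
h(d(5, H(1)))² = ((2 + (9 + 5))/(9 + 5))² = ((2 + 14)/14)² = ((1/14)*16)² = (8/7)² = 64/49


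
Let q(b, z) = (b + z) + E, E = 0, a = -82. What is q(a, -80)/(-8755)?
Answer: 162/8755 ≈ 0.018504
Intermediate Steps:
q(b, z) = b + z (q(b, z) = (b + z) + 0 = b + z)
q(a, -80)/(-8755) = (-82 - 80)/(-8755) = -162*(-1/8755) = 162/8755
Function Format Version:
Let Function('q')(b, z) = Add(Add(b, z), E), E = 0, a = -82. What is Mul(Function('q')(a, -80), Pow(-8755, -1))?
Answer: Rational(162, 8755) ≈ 0.018504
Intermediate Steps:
Function('q')(b, z) = Add(b, z) (Function('q')(b, z) = Add(Add(b, z), 0) = Add(b, z))
Mul(Function('q')(a, -80), Pow(-8755, -1)) = Mul(Add(-82, -80), Pow(-8755, -1)) = Mul(-162, Rational(-1, 8755)) = Rational(162, 8755)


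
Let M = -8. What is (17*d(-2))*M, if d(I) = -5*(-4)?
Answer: -2720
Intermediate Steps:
d(I) = 20
(17*d(-2))*M = (17*20)*(-8) = 340*(-8) = -2720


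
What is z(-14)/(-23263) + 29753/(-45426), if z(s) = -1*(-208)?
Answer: -701592647/1056745038 ≈ -0.66392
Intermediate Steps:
z(s) = 208
z(-14)/(-23263) + 29753/(-45426) = 208/(-23263) + 29753/(-45426) = 208*(-1/23263) + 29753*(-1/45426) = -208/23263 - 29753/45426 = -701592647/1056745038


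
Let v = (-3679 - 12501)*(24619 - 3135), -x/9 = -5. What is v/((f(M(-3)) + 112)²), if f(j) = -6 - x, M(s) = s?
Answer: -347611120/3721 ≈ -93419.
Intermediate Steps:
x = 45 (x = -9*(-5) = 45)
f(j) = -51 (f(j) = -6 - 1*45 = -6 - 45 = -51)
v = -347611120 (v = -16180*21484 = -347611120)
v/((f(M(-3)) + 112)²) = -347611120/(-51 + 112)² = -347611120/(61²) = -347611120/3721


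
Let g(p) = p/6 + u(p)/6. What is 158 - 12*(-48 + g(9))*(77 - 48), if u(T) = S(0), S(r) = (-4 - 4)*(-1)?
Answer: 15876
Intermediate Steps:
S(r) = 8 (S(r) = -8*(-1) = 8)
u(T) = 8
g(p) = 4/3 + p/6 (g(p) = p/6 + 8/6 = p*(1/6) + 8*(1/6) = p/6 + 4/3 = 4/3 + p/6)
158 - 12*(-48 + g(9))*(77 - 48) = 158 - 12*(-48 + (4/3 + (1/6)*9))*(77 - 48) = 158 - 12*(-48 + (4/3 + 3/2))*29 = 158 - 12*(-48 + 17/6)*29 = 158 - (-542)*29 = 158 - 12*(-7859/6) = 158 + 15718 = 15876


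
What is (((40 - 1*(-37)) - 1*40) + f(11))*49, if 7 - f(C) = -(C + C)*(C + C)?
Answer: 25872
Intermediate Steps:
f(C) = 7 + 4*C² (f(C) = 7 - (-1)*(C + C)*(C + C) = 7 - (-1)*(2*C)*(2*C) = 7 - (-1)*4*C² = 7 - (-4)*C² = 7 + 4*C²)
(((40 - 1*(-37)) - 1*40) + f(11))*49 = (((40 - 1*(-37)) - 1*40) + (7 + 4*11²))*49 = (((40 + 37) - 40) + (7 + 4*121))*49 = ((77 - 40) + (7 + 484))*49 = (37 + 491)*49 = 528*49 = 25872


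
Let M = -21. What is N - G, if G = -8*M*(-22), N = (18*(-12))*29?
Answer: -2568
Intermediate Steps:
N = -6264 (N = -216*29 = -6264)
G = -3696 (G = -8*(-21)*(-22) = 168*(-22) = -3696)
N - G = -6264 - 1*(-3696) = -6264 + 3696 = -2568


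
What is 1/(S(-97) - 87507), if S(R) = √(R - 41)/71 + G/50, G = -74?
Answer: -137853202400/12063324205199477 - 44375*I*√138/24126648410398954 ≈ -1.1427e-5 - 2.1606e-11*I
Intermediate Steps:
S(R) = -37/25 + √(-41 + R)/71 (S(R) = √(R - 41)/71 - 74/50 = √(-41 + R)*(1/71) - 74*1/50 = √(-41 + R)/71 - 37/25 = -37/25 + √(-41 + R)/71)
1/(S(-97) - 87507) = 1/((-37/25 + √(-41 - 97)/71) - 87507) = 1/((-37/25 + √(-138)/71) - 87507) = 1/((-37/25 + (I*√138)/71) - 87507) = 1/((-37/25 + I*√138/71) - 87507) = 1/(-2187712/25 + I*√138/71)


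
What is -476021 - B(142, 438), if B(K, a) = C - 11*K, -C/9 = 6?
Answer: -474405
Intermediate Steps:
C = -54 (C = -9*6 = -54)
B(K, a) = -54 - 11*K
-476021 - B(142, 438) = -476021 - (-54 - 11*142) = -476021 - (-54 - 1562) = -476021 - 1*(-1616) = -476021 + 1616 = -474405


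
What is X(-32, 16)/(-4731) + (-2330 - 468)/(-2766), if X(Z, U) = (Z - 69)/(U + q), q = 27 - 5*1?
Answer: 83883035/82877658 ≈ 1.0121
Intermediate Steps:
q = 22 (q = 27 - 5 = 22)
X(Z, U) = (-69 + Z)/(22 + U) (X(Z, U) = (Z - 69)/(U + 22) = (-69 + Z)/(22 + U))
X(-32, 16)/(-4731) + (-2330 - 468)/(-2766) = ((-69 - 32)/(22 + 16))/(-4731) + (-2330 - 468)/(-2766) = (-101/38)*(-1/4731) - 2798*(-1/2766) = ((1/38)*(-101))*(-1/4731) + 1399/1383 = -101/38*(-1/4731) + 1399/1383 = 101/179778 + 1399/1383 = 83883035/82877658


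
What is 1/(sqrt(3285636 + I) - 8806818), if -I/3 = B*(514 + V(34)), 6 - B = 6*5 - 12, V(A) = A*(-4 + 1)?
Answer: -1467803/12926673330776 - sqrt(825117)/38780019992328 ≈ -1.1357e-7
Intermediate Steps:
V(A) = -3*A (V(A) = A*(-3) = -3*A)
B = -12 (B = 6 - (6*5 - 12) = 6 - (30 - 12) = 6 - 1*18 = 6 - 18 = -12)
I = 14832 (I = -(-36)*(514 - 3*34) = -(-36)*(514 - 102) = -(-36)*412 = -3*(-4944) = 14832)
1/(sqrt(3285636 + I) - 8806818) = 1/(sqrt(3285636 + 14832) - 8806818) = 1/(sqrt(3300468) - 8806818) = 1/(2*sqrt(825117) - 8806818) = 1/(-8806818 + 2*sqrt(825117))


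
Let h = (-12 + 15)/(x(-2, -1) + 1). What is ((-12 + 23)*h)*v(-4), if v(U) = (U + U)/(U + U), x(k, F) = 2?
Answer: 11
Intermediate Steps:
v(U) = 1 (v(U) = (2*U)/((2*U)) = (2*U)*(1/(2*U)) = 1)
h = 1 (h = (-12 + 15)/(2 + 1) = 3/3 = 3*(⅓) = 1)
((-12 + 23)*h)*v(-4) = ((-12 + 23)*1)*1 = (11*1)*1 = 11*1 = 11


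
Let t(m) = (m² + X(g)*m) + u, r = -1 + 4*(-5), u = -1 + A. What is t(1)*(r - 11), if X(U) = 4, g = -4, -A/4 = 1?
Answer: 0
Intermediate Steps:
A = -4 (A = -4*1 = -4)
u = -5 (u = -1 - 4 = -5)
r = -21 (r = -1 - 20 = -21)
t(m) = -5 + m² + 4*m (t(m) = (m² + 4*m) - 5 = -5 + m² + 4*m)
t(1)*(r - 11) = (-5 + 1² + 4*1)*(-21 - 11) = (-5 + 1 + 4)*(-32) = 0*(-32) = 0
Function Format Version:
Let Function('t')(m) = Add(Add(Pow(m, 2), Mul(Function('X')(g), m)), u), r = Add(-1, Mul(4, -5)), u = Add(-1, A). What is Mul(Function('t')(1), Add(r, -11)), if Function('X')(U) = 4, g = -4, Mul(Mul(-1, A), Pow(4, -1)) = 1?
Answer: 0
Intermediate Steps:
A = -4 (A = Mul(-4, 1) = -4)
u = -5 (u = Add(-1, -4) = -5)
r = -21 (r = Add(-1, -20) = -21)
Function('t')(m) = Add(-5, Pow(m, 2), Mul(4, m)) (Function('t')(m) = Add(Add(Pow(m, 2), Mul(4, m)), -5) = Add(-5, Pow(m, 2), Mul(4, m)))
Mul(Function('t')(1), Add(r, -11)) = Mul(Add(-5, Pow(1, 2), Mul(4, 1)), Add(-21, -11)) = Mul(Add(-5, 1, 4), -32) = Mul(0, -32) = 0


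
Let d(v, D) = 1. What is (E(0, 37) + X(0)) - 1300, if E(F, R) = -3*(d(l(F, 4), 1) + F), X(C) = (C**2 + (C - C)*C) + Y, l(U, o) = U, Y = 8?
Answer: -1295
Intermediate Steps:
X(C) = 8 + C**2 (X(C) = (C**2 + (C - C)*C) + 8 = (C**2 + 0*C) + 8 = (C**2 + 0) + 8 = C**2 + 8 = 8 + C**2)
E(F, R) = -3 - 3*F (E(F, R) = -3*(1 + F) = -3 - 3*F)
(E(0, 37) + X(0)) - 1300 = ((-3 - 3*0) + (8 + 0**2)) - 1300 = ((-3 + 0) + (8 + 0)) - 1300 = (-3 + 8) - 1300 = 5 - 1300 = -1295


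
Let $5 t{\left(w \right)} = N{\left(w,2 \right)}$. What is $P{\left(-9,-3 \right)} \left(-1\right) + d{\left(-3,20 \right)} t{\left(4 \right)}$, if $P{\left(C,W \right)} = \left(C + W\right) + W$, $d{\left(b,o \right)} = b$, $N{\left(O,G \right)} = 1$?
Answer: $\frac{72}{5} \approx 14.4$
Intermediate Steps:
$t{\left(w \right)} = \frac{1}{5}$ ($t{\left(w \right)} = \frac{1}{5} \cdot 1 = \frac{1}{5}$)
$P{\left(C,W \right)} = C + 2 W$
$P{\left(-9,-3 \right)} \left(-1\right) + d{\left(-3,20 \right)} t{\left(4 \right)} = \left(-9 + 2 \left(-3\right)\right) \left(-1\right) - \frac{3}{5} = \left(-9 - 6\right) \left(-1\right) - \frac{3}{5} = \left(-15\right) \left(-1\right) - \frac{3}{5} = 15 - \frac{3}{5} = \frac{72}{5}$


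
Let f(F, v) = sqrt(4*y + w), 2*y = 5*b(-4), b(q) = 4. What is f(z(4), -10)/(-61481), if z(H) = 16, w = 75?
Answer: -sqrt(115)/61481 ≈ -0.00017442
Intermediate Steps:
y = 10 (y = (5*4)/2 = (1/2)*20 = 10)
f(F, v) = sqrt(115) (f(F, v) = sqrt(4*10 + 75) = sqrt(40 + 75) = sqrt(115))
f(z(4), -10)/(-61481) = sqrt(115)/(-61481) = sqrt(115)*(-1/61481) = -sqrt(115)/61481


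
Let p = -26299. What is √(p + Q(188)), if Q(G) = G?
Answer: I*√26111 ≈ 161.59*I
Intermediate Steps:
√(p + Q(188)) = √(-26299 + 188) = √(-26111) = I*√26111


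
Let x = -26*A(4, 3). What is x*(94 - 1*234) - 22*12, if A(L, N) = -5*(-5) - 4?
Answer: 76176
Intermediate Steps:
A(L, N) = 21 (A(L, N) = 25 - 4 = 21)
x = -546 (x = -26*21 = -546)
x*(94 - 1*234) - 22*12 = -546*(94 - 1*234) - 22*12 = -546*(94 - 234) - 1*264 = -546*(-140) - 264 = 76440 - 264 = 76176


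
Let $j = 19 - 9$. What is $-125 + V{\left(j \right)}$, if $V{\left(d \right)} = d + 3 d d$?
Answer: $185$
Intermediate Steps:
$j = 10$ ($j = 19 - 9 = 10$)
$V{\left(d \right)} = d + 3 d^{2}$
$-125 + V{\left(j \right)} = -125 + 10 \left(1 + 3 \cdot 10\right) = -125 + 10 \left(1 + 30\right) = -125 + 10 \cdot 31 = -125 + 310 = 185$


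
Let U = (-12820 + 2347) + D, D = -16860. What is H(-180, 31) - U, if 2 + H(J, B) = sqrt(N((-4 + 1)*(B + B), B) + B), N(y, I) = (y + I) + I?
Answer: 27331 + I*sqrt(93) ≈ 27331.0 + 9.6436*I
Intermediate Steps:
N(y, I) = y + 2*I (N(y, I) = (I + y) + I = y + 2*I)
H(J, B) = -2 + sqrt(3)*sqrt(-B) (H(J, B) = -2 + sqrt(((-4 + 1)*(B + B) + 2*B) + B) = -2 + sqrt((-6*B + 2*B) + B) = -2 + sqrt(-4*B + B) = -2 + sqrt(-3*B) = -2 + sqrt(3)*sqrt(-B))
U = -27333 (U = (-12820 + 2347) - 16860 = -10473 - 16860 = -27333)
H(-180, 31) - U = (-2 + sqrt(3)*sqrt(-1*31)) - 1*(-27333) = (-2 + sqrt(3)*sqrt(-31)) + 27333 = (-2 + sqrt(3)*(I*sqrt(31))) + 27333 = (-2 + I*sqrt(93)) + 27333 = 27331 + I*sqrt(93)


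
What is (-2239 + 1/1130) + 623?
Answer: -1826079/1130 ≈ -1616.0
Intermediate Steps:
(-2239 + 1/1130) + 623 = -2530069/1130 + 623 = -1826079/1130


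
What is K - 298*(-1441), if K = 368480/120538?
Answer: 25880777682/60269 ≈ 4.2942e+5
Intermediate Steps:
K = 184240/60269 (K = 368480*(1/120538) = 184240/60269 ≈ 3.0570)
K - 298*(-1441) = 184240/60269 - 298*(-1441) = 184240/60269 - 1*(-429418) = 184240/60269 + 429418 = 25880777682/60269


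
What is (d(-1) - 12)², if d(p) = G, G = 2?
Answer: 100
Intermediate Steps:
d(p) = 2
(d(-1) - 12)² = (2 - 12)² = (-10)² = 100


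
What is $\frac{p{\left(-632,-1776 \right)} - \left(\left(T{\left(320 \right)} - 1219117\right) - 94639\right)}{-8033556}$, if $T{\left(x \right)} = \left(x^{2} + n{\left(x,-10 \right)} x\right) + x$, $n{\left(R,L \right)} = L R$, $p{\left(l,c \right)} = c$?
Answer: $- \frac{186105}{669463} \approx -0.27799$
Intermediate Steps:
$T{\left(x \right)} = x - 9 x^{2}$ ($T{\left(x \right)} = \left(x^{2} + - 10 x x\right) + x = \left(x^{2} - 10 x^{2}\right) + x = - 9 x^{2} + x = x - 9 x^{2}$)
$\frac{p{\left(-632,-1776 \right)} - \left(\left(T{\left(320 \right)} - 1219117\right) - 94639\right)}{-8033556} = \frac{-1776 - \left(\left(320 \left(1 - 2880\right) - 1219117\right) - 94639\right)}{-8033556} = \left(-1776 - \left(\left(320 \left(1 - 2880\right) - 1219117\right) - 94639\right)\right) \left(- \frac{1}{8033556}\right) = \left(-1776 - \left(\left(320 \left(-2879\right) - 1219117\right) - 94639\right)\right) \left(- \frac{1}{8033556}\right) = \left(-1776 - \left(\left(-921280 - 1219117\right) - 94639\right)\right) \left(- \frac{1}{8033556}\right) = \left(-1776 - \left(-2140397 - 94639\right)\right) \left(- \frac{1}{8033556}\right) = \left(-1776 - -2235036\right) \left(- \frac{1}{8033556}\right) = \left(-1776 + 2235036\right) \left(- \frac{1}{8033556}\right) = 2233260 \left(- \frac{1}{8033556}\right) = - \frac{186105}{669463}$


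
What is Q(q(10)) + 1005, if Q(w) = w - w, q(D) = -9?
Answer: 1005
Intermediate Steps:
Q(w) = 0
Q(q(10)) + 1005 = 0 + 1005 = 1005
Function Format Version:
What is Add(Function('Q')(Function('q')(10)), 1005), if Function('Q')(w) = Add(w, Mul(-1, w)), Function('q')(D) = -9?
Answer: 1005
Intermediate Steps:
Function('Q')(w) = 0
Add(Function('Q')(Function('q')(10)), 1005) = Add(0, 1005) = 1005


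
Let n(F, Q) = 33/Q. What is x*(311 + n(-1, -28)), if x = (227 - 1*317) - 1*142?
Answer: -503150/7 ≈ -71879.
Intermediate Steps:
x = -232 (x = (227 - 317) - 142 = -90 - 142 = -232)
x*(311 + n(-1, -28)) = -232*(311 + 33/(-28)) = -232*(311 + 33*(-1/28)) = -232*(311 - 33/28) = -232*8675/28 = -503150/7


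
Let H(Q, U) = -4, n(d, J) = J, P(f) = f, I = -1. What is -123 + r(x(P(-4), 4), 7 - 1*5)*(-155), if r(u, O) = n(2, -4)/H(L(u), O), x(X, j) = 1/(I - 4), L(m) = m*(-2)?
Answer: -278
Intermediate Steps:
L(m) = -2*m
x(X, j) = -⅕ (x(X, j) = 1/(-1 - 4) = 1/(-5) = -⅕)
r(u, O) = 1 (r(u, O) = -4/(-4) = -4*(-¼) = 1)
-123 + r(x(P(-4), 4), 7 - 1*5)*(-155) = -123 + 1*(-155) = -123 - 155 = -278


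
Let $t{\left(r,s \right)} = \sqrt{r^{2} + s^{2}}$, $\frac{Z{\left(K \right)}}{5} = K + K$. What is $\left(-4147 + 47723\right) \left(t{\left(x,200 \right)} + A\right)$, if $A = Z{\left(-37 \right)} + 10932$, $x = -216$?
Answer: $460249712 + 348608 \sqrt{1354} \approx 4.7308 \cdot 10^{8}$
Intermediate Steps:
$Z{\left(K \right)} = 10 K$ ($Z{\left(K \right)} = 5 \left(K + K\right) = 5 \cdot 2 K = 10 K$)
$A = 10562$ ($A = 10 \left(-37\right) + 10932 = -370 + 10932 = 10562$)
$\left(-4147 + 47723\right) \left(t{\left(x,200 \right)} + A\right) = \left(-4147 + 47723\right) \left(\sqrt{\left(-216\right)^{2} + 200^{2}} + 10562\right) = 43576 \left(\sqrt{46656 + 40000} + 10562\right) = 43576 \left(\sqrt{86656} + 10562\right) = 43576 \left(8 \sqrt{1354} + 10562\right) = 43576 \left(10562 + 8 \sqrt{1354}\right) = 460249712 + 348608 \sqrt{1354}$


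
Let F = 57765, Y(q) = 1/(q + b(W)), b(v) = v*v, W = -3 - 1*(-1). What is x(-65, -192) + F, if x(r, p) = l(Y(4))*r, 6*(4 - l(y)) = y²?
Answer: 22081985/384 ≈ 57505.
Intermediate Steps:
W = -2 (W = -3 + 1 = -2)
b(v) = v²
Y(q) = 1/(4 + q) (Y(q) = 1/(q + (-2)²) = 1/(q + 4) = 1/(4 + q))
l(y) = 4 - y²/6
x(r, p) = 1535*r/384 (x(r, p) = (4 - 1/(6*(4 + 4)²))*r = (4 - (1/8)²/6)*r = (4 - (⅛)²/6)*r = (4 - ⅙*1/64)*r = (4 - 1/384)*r = 1535*r/384)
x(-65, -192) + F = (1535/384)*(-65) + 57765 = -99775/384 + 57765 = 22081985/384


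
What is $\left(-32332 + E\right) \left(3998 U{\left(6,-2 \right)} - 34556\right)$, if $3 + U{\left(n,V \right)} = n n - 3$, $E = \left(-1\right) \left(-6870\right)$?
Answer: $-2174047408$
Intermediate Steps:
$E = 6870$
$U{\left(n,V \right)} = -6 + n^{2}$ ($U{\left(n,V \right)} = -3 + \left(n n - 3\right) = -3 + \left(n^{2} - 3\right) = -3 + \left(-3 + n^{2}\right) = -6 + n^{2}$)
$\left(-32332 + E\right) \left(3998 U{\left(6,-2 \right)} - 34556\right) = \left(-32332 + 6870\right) \left(3998 \left(-6 + 6^{2}\right) - 34556\right) = - 25462 \left(3998 \left(-6 + 36\right) - 34556\right) = - 25462 \left(3998 \cdot 30 - 34556\right) = - 25462 \left(119940 - 34556\right) = \left(-25462\right) 85384 = -2174047408$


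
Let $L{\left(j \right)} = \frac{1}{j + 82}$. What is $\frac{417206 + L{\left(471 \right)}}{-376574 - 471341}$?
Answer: $- \frac{230714919}{468896995} \approx -0.49204$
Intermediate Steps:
$L{\left(j \right)} = \frac{1}{82 + j}$
$\frac{417206 + L{\left(471 \right)}}{-376574 - 471341} = \frac{417206 + \frac{1}{82 + 471}}{-376574 - 471341} = \frac{417206 + \frac{1}{553}}{-847915} = \left(417206 + \frac{1}{553}\right) \left(- \frac{1}{847915}\right) = \frac{230714919}{553} \left(- \frac{1}{847915}\right) = - \frac{230714919}{468896995}$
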